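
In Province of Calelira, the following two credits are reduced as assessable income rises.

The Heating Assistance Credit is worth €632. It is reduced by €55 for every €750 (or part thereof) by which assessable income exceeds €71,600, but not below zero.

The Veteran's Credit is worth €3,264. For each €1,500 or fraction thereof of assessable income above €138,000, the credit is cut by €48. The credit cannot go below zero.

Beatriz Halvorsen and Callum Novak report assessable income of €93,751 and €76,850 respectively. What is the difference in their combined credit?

Beatriz (€93,751): Heating Assistance Credit: income exceeds €71,600 by €22,151 → 30 increments × €55 = €1,650 ≥ base, so the credit is €0. Veteran's Credit: €93,751 is at or below the €138,000 threshold, so the full €3,264 applies. total €0 + €3,264 = €3,264
Callum (€76,850): Heating Assistance Credit: income exceeds €71,600 by €5,250, which is 7 full-or-partial €750 increments; reduction = 7 × €55 = €385, leaving €247. Veteran's Credit: €76,850 is at or below the €138,000 threshold, so the full €3,264 applies. total €247 + €3,264 = €3,511
Difference: |€3,264 − €3,511| = €247.

€247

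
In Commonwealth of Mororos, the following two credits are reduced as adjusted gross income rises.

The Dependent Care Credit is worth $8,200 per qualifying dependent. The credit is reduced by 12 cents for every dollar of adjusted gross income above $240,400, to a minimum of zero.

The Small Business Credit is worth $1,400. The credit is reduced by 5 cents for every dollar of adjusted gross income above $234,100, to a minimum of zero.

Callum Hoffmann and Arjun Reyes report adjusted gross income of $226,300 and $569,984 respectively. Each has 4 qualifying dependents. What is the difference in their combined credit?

Callum ($226,300): Dependent Care Credit: base = 4 × $8,200 = $32,800. $226,300 is at or below the $240,400 threshold, so the full $32,800 applies. Small Business Credit: $226,300 is at or below the $234,100 threshold, so the full $1,400 applies. total $32,800 + $1,400 = $34,200
Arjun ($569,984): Dependent Care Credit: base = 4 × $8,200 = $32,800. 12% of the $329,584 excess over $240,400 is $39,550.08 ≥ base, so the credit is $0. Small Business Credit: 5% of the $335,884 excess over $234,100 is $16,794.20 ≥ base, so the credit is $0. total $0 + $0 = $0
Difference: |$34,200 − $0| = $34,200.

$34,200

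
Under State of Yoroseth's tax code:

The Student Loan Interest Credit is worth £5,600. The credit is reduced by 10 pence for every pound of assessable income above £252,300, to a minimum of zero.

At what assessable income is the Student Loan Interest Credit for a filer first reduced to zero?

The credit falls by 10% of each pound above £252,300, so it reaches zero when the excess is £5,600 / 10% = £56,000: income = £252,300 + £56,000 = £308,300.

£308,300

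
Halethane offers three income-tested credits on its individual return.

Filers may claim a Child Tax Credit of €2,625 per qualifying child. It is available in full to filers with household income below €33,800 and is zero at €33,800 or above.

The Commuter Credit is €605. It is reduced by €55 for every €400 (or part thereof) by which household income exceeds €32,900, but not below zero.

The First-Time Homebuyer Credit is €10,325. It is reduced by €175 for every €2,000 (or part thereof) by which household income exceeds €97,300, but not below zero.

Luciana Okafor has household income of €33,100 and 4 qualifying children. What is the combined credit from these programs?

€21,375

Child Tax Credit: base = 4 × €2,625 = €10,500. €33,100 is below the €33,800 cutoff, so the full €10,500 applies.
Commuter Credit: income exceeds €32,900 by €200, which is 1 full-or-partial €400 increment; reduction = 1 × €55 = €55, leaving €550.
First-Time Homebuyer Credit: €33,100 is at or below the €97,300 threshold, so the full €10,325 applies.
Total: €10,500 + €550 + €10,325 = €21,375.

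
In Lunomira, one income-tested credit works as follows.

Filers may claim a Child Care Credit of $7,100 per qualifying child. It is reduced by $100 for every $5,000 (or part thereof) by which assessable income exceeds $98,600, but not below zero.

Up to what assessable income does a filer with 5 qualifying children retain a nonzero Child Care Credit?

$1,868,600

Full credit = 5 × $7,100 = $35,500.
After 354 increments the reduction is 354 × $100 = $35,400, leaving $100; one more increment wipes it out. Increment 354 ends at excess 354 × $5,000 = $1,770,000, so the highest qualifying income is $98,600 + $1,770,000 = $1,868,600.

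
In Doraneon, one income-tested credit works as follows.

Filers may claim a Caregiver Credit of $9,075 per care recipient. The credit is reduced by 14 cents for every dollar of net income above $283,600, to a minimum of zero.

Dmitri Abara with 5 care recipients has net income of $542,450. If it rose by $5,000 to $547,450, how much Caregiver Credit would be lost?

At $542,450 — base = 5 × $9,075 = $45,375. 14% of the $258,850 excess over $283,600 is $36,239; credit = $45,375 − $36,239 = $9,136.
At $547,450 — base = 5 × $9,075 = $45,375. 14% of the $263,850 excess over $283,600 is $36,939; credit = $45,375 − $36,939 = $8,436.
Lost: $9,136 − $8,436 = $700.

$700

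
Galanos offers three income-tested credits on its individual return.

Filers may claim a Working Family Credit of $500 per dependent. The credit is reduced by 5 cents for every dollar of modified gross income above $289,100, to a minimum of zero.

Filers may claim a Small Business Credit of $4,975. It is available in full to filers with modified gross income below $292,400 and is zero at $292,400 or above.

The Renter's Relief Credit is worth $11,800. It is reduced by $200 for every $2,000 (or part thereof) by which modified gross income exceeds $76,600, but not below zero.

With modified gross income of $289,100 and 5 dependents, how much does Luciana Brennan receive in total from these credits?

$7,475

Working Family Credit: base = 5 × $500 = $2,500. $289,100 is at or below the $289,100 threshold, so the full $2,500 applies.
Small Business Credit: $289,100 is below the $292,400 cutoff, so the full $4,975 applies.
Renter's Relief Credit: income exceeds $76,600 by $212,500 → 107 increments × $200 = $21,400 ≥ base, so the credit is $0.
Total: $2,500 + $4,975 + $0 = $7,475.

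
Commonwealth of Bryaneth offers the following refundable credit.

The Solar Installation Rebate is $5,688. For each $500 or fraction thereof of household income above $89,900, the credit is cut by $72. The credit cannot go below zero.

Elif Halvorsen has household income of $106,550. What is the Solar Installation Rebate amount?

$3,240

Solar Installation Rebate: income exceeds $89,900 by $16,650, which is 34 full-or-partial $500 increments; reduction = 34 × $72 = $2,448, leaving $3,240.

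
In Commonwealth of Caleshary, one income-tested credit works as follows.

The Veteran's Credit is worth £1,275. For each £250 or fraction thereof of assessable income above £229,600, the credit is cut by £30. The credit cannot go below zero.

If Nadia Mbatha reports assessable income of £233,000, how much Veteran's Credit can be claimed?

£855

Veteran's Credit: income exceeds £229,600 by £3,400, which is 14 full-or-partial £250 increments; reduction = 14 × £30 = £420, leaving £855.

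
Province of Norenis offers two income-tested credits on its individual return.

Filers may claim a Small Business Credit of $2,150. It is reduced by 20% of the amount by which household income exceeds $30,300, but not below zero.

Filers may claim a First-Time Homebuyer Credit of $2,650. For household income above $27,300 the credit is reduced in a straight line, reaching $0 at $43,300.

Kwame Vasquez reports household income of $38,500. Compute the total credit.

$1,305

Small Business Credit: 20% of the $8,200 excess over $30,300 is $1,640; credit = $2,150 − $1,640 = $510.
First-Time Homebuyer Credit: $38,500 is $11,200 into a $16,000 phase-out range, leaving 4,800/16,000 of the credit: $2,650 × 4,800/16,000 = $795.
Total: $510 + $795 = $1,305.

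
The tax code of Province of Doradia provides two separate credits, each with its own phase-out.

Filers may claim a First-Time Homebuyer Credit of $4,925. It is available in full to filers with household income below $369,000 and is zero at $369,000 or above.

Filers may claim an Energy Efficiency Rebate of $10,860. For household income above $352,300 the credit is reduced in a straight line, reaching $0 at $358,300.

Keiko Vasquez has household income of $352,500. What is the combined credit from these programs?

$15,423

First-Time Homebuyer Credit: $352,500 is below the $369,000 cutoff, so the full $4,925 applies.
Energy Efficiency Rebate: $352,500 is $200 into a $6,000 phase-out range, leaving 5,800/6,000 of the credit: $10,860 × 5,800/6,000 = $10,498.
Total: $4,925 + $10,498 = $15,423.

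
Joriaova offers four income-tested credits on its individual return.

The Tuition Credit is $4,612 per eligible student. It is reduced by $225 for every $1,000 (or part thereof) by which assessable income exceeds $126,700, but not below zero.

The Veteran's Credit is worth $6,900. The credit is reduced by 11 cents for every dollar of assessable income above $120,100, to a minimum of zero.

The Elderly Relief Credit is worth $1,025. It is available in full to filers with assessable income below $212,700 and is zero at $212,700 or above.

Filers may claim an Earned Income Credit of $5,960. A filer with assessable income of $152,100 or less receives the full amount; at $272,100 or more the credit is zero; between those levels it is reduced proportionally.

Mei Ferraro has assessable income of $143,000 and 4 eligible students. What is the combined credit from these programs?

Tuition Credit: base = 4 × $4,612 = $18,448. income exceeds $126,700 by $16,300, which is 17 full-or-partial $1,000 increments; reduction = 17 × $225 = $3,825, leaving $14,623.
Veteran's Credit: 11% of the $22,900 excess over $120,100 is $2,519; credit = $6,900 − $2,519 = $4,381.
Elderly Relief Credit: $143,000 is below the $212,700 cutoff, so the full $1,025 applies.
Earned Income Credit: $143,000 is at or below the $152,100 threshold, so the full $5,960 applies.
Total: $14,623 + $4,381 + $1,025 + $5,960 = $25,989.

$25,989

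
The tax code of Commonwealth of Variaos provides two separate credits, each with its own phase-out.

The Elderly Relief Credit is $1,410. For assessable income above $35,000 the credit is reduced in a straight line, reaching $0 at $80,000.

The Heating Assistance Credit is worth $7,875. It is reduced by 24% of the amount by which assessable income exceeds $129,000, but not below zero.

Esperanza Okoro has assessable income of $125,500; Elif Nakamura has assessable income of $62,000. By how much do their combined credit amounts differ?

$564

Esperanza ($125,500): Elderly Relief Credit: $125,500 is at or above $80,000, so the credit is $0. Heating Assistance Credit: $125,500 is at or below the $129,000 threshold, so the full $7,875 applies. total $0 + $7,875 = $7,875
Elif ($62,000): Elderly Relief Credit: $62,000 is $27,000 into a $45,000 phase-out range, leaving 18,000/45,000 of the credit: $1,410 × 18,000/45,000 = $564. Heating Assistance Credit: $62,000 is at or below the $129,000 threshold, so the full $7,875 applies. total $564 + $7,875 = $8,439
Difference: |$7,875 − $8,439| = $564.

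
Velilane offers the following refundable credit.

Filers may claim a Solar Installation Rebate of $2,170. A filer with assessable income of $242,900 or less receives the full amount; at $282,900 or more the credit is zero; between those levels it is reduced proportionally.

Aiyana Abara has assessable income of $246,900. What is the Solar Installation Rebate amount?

Solar Installation Rebate: $246,900 is $4,000 into a $40,000 phase-out range, leaving 36,000/40,000 of the credit: $2,170 × 36,000/40,000 = $1,953.

$1,953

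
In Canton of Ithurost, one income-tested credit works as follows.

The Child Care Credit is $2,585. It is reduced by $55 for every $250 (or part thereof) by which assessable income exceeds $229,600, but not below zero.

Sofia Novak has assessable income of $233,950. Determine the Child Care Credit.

Child Care Credit: income exceeds $229,600 by $4,350, which is 18 full-or-partial $250 increments; reduction = 18 × $55 = $990, leaving $1,595.

$1,595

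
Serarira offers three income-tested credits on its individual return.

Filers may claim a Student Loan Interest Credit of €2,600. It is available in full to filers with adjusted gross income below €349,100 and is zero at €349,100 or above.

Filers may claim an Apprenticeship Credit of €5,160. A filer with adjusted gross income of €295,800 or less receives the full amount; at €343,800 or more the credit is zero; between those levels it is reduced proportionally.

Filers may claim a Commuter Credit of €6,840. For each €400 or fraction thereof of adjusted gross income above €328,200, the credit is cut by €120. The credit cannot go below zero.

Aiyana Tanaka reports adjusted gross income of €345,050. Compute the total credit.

€4,280

Student Loan Interest Credit: €345,050 is below the €349,100 cutoff, so the full €2,600 applies.
Apprenticeship Credit: €345,050 is at or above €343,800, so the credit is €0.
Commuter Credit: income exceeds €328,200 by €16,850, which is 43 full-or-partial €400 increments; reduction = 43 × €120 = €5,160, leaving €1,680.
Total: €2,600 + €0 + €1,680 = €4,280.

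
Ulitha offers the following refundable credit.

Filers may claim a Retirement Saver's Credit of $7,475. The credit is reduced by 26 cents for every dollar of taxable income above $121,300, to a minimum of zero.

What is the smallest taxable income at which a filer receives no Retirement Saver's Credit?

$150,050

The credit falls by 26% of each dollar above $121,300, so it reaches zero when the excess is $7,475 / 26% = $28,750: income = $121,300 + $28,750 = $150,050.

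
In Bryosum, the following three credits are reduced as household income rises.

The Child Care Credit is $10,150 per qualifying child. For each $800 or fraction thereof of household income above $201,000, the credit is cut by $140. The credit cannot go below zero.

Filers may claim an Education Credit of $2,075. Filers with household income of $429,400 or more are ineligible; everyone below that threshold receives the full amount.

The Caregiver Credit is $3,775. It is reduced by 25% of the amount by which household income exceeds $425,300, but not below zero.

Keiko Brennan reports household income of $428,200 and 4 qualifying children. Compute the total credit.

$5,965

Child Care Credit: base = 4 × $10,150 = $40,600. income exceeds $201,000 by $227,200, which is 284 full-or-partial $800 increments; reduction = 284 × $140 = $39,760, leaving $840.
Education Credit: $428,200 is below the $429,400 cutoff, so the full $2,075 applies.
Caregiver Credit: 25% of the $2,900 excess over $425,300 is $725; credit = $3,775 − $725 = $3,050.
Total: $840 + $2,075 + $3,050 = $5,965.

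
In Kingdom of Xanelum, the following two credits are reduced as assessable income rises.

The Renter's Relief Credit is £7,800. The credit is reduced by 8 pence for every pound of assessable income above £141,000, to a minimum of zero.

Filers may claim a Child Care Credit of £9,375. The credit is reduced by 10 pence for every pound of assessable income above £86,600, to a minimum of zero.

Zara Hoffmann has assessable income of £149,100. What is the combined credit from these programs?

Renter's Relief Credit: 8% of the £8,100 excess over £141,000 is £648; credit = £7,800 − £648 = £7,152.
Child Care Credit: 10% of the £62,500 excess over £86,600 is £6,250; credit = £9,375 − £6,250 = £3,125.
Total: £7,152 + £3,125 = £10,277.

£10,277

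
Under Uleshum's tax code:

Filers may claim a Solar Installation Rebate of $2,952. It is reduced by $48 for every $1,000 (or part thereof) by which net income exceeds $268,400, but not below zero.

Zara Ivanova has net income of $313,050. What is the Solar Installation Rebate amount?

$792

Solar Installation Rebate: income exceeds $268,400 by $44,650, which is 45 full-or-partial $1,000 increments; reduction = 45 × $48 = $2,160, leaving $792.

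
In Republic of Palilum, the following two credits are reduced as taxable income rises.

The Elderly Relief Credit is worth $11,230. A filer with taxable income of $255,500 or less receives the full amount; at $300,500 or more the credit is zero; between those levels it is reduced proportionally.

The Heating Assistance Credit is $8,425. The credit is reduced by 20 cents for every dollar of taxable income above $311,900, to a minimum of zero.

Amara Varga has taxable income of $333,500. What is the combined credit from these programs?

Elderly Relief Credit: $333,500 is at or above $300,500, so the credit is $0.
Heating Assistance Credit: 20% of the $21,600 excess over $311,900 is $4,320; credit = $8,425 − $4,320 = $4,105.
Total: $0 + $4,105 = $4,105.

$4,105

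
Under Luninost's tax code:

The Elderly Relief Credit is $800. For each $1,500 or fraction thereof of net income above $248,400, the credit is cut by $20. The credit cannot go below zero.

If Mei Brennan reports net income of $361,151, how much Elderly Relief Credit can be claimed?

$0

Elderly Relief Credit: income exceeds $248,400 by $112,751 → 76 increments × $20 = $1,520 ≥ base, so the credit is $0.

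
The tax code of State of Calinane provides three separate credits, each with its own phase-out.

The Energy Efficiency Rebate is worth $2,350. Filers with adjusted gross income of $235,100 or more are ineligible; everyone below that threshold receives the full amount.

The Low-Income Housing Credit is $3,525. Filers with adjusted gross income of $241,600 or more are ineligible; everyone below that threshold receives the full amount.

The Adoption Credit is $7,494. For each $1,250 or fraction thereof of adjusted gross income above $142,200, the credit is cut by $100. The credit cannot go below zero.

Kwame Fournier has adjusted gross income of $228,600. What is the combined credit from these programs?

$6,369

Energy Efficiency Rebate: $228,600 is below the $235,100 cutoff, so the full $2,350 applies.
Low-Income Housing Credit: $228,600 is below the $241,600 cutoff, so the full $3,525 applies.
Adoption Credit: income exceeds $142,200 by $86,400, which is 70 full-or-partial $1,250 increments; reduction = 70 × $100 = $7,000, leaving $494.
Total: $2,350 + $3,525 + $494 = $6,369.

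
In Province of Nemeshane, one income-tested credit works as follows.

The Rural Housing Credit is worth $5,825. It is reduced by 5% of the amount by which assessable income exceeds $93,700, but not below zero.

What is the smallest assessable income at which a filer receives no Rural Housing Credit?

The credit falls by 5% of each dollar above $93,700, so it reaches zero when the excess is $5,825 / 5% = $116,500: income = $93,700 + $116,500 = $210,200.

$210,200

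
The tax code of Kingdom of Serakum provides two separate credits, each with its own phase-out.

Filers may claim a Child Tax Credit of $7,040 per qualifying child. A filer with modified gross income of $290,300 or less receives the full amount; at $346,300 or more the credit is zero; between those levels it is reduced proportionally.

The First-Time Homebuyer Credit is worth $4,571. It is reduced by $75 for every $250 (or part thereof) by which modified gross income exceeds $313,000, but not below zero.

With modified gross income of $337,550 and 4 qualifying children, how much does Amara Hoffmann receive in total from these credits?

Child Tax Credit: base = 4 × $7,040 = $28,160. $337,550 is $47,250 into a $56,000 phase-out range, leaving 8,750/56,000 of the credit: $28,160 × 8,750/56,000 = $4,400.
First-Time Homebuyer Credit: income exceeds $313,000 by $24,550 → 99 increments × $75 = $7,425 ≥ base, so the credit is $0.
Total: $4,400 + $0 = $4,400.

$4,400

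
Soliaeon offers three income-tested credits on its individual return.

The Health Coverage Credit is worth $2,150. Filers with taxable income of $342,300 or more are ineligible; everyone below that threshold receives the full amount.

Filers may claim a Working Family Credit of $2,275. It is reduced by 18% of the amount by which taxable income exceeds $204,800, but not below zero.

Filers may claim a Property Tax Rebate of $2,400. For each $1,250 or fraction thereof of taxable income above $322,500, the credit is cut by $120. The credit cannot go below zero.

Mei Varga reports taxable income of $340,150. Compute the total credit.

$2,750

Health Coverage Credit: $340,150 is below the $342,300 cutoff, so the full $2,150 applies.
Working Family Credit: 18% of the $135,350 excess over $204,800 is $24,363 ≥ base, so the credit is $0.
Property Tax Rebate: income exceeds $322,500 by $17,650, which is 15 full-or-partial $1,250 increments; reduction = 15 × $120 = $1,800, leaving $600.
Total: $2,150 + $0 + $600 = $2,750.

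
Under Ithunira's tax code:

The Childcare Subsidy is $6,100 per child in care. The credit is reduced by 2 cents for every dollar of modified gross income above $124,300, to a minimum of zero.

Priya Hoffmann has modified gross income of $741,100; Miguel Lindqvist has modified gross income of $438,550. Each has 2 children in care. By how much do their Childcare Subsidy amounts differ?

$5,915

Priya ($741,100): Childcare Subsidy: base = 2 × $6,100 = $12,200. 2% of the $616,800 excess over $124,300 is $12,336 ≥ base, so the credit is $0.
Miguel ($438,550): Childcare Subsidy: base = 2 × $6,100 = $12,200. 2% of the $314,250 excess over $124,300 is $6,285; credit = $12,200 − $6,285 = $5,915.
Difference: |$0 − $5,915| = $5,915.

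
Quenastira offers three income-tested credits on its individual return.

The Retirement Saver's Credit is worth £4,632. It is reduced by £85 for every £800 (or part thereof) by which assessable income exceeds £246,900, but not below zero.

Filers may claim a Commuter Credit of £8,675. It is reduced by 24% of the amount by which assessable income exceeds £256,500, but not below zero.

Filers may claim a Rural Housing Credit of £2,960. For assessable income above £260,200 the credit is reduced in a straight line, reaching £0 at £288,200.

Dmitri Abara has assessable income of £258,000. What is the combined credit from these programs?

Retirement Saver's Credit: income exceeds £246,900 by £11,100, which is 14 full-or-partial £800 increments; reduction = 14 × £85 = £1,190, leaving £3,442.
Commuter Credit: 24% of the £1,500 excess over £256,500 is £360; credit = £8,675 − £360 = £8,315.
Rural Housing Credit: £258,000 is at or below the £260,200 threshold, so the full £2,960 applies.
Total: £3,442 + £8,315 + £2,960 = £14,717.

£14,717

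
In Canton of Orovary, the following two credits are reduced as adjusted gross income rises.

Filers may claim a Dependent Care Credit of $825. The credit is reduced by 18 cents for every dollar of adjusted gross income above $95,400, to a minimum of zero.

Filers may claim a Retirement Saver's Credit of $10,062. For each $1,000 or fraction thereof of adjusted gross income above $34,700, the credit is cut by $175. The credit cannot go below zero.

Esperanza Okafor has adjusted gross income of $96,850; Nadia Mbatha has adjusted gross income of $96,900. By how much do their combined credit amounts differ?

$9

Esperanza ($96,850): Dependent Care Credit: 18% of the $1,450 excess over $95,400 is $261; credit = $825 − $261 = $564. Retirement Saver's Credit: income exceeds $34,700 by $62,150 → 63 increments × $175 = $11,025 ≥ base, so the credit is $0. total $564 + $0 = $564
Nadia ($96,900): Dependent Care Credit: 18% of the $1,500 excess over $95,400 is $270; credit = $825 − $270 = $555. Retirement Saver's Credit: income exceeds $34,700 by $62,200 → 63 increments × $175 = $11,025 ≥ base, so the credit is $0. total $555 + $0 = $555
Difference: |$564 − $555| = $9.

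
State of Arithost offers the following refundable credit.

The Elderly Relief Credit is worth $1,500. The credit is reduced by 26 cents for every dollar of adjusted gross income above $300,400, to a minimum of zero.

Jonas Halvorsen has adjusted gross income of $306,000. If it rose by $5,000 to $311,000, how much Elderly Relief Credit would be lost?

At $306,000 — 26% of the $5,600 excess over $300,400 is $1,456; credit = $1,500 − $1,456 = $44.
At $311,000 — 26% of the $10,600 excess over $300,400 is $2,756 ≥ base, so the credit is $0.
Lost: $44 − $0 = $44.

$44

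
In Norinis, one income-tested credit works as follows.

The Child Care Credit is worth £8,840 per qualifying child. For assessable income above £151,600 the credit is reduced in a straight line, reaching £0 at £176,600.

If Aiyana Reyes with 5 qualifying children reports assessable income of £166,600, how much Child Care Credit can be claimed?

£17,680

Child Care Credit: base = 5 × £8,840 = £44,200. £166,600 is £15,000 into a £25,000 phase-out range, leaving 10,000/25,000 of the credit: £44,200 × 10,000/25,000 = £17,680.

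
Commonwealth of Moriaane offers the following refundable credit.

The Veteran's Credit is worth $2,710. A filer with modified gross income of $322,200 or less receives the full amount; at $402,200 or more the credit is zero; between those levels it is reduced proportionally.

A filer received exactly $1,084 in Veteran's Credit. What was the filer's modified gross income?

$370,200

$1,084 is 1,084/2,710 of the full $2,710, so 1,626/2,710 of the $80,000 range has been used: income = $322,200 + $80,000 × 1,626/2,710 = $370,200.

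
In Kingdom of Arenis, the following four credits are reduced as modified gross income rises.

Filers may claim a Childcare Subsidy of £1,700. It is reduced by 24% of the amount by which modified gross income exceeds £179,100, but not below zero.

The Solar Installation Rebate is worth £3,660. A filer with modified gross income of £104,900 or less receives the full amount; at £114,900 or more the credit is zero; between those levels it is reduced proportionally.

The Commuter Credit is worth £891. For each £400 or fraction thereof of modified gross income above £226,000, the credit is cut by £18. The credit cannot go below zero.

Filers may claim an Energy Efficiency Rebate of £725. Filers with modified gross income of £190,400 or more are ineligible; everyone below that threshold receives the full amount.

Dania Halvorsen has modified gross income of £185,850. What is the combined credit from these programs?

Childcare Subsidy: 24% of the £6,750 excess over £179,100 is £1,620; credit = £1,700 − £1,620 = £80.
Solar Installation Rebate: £185,850 is at or above £114,900, so the credit is £0.
Commuter Credit: £185,850 is at or below the £226,000 threshold, so the full £891 applies.
Energy Efficiency Rebate: £185,850 is below the £190,400 cutoff, so the full £725 applies.
Total: £80 + £0 + £891 + £725 = £1,696.

£1,696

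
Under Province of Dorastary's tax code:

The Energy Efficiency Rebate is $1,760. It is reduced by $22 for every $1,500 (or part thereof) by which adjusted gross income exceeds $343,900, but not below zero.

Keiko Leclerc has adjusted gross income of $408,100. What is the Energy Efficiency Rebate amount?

$814

Energy Efficiency Rebate: income exceeds $343,900 by $64,200, which is 43 full-or-partial $1,500 increments; reduction = 43 × $22 = $946, leaving $814.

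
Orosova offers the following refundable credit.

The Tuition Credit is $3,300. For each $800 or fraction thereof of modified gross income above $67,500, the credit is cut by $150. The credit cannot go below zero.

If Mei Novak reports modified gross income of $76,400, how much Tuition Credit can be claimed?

Tuition Credit: income exceeds $67,500 by $8,900, which is 12 full-or-partial $800 increments; reduction = 12 × $150 = $1,800, leaving $1,500.

$1,500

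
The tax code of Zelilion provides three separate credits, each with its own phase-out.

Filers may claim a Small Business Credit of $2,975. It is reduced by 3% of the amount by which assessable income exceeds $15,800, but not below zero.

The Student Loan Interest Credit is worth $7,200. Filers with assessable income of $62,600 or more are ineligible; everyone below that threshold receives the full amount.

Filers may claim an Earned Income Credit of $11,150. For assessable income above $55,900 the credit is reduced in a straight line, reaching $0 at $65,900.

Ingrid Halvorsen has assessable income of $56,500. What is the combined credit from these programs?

$19,435

Small Business Credit: 3% of the $40,700 excess over $15,800 is $1,221; credit = $2,975 − $1,221 = $1,754.
Student Loan Interest Credit: $56,500 is below the $62,600 cutoff, so the full $7,200 applies.
Earned Income Credit: $56,500 is $600 into a $10,000 phase-out range, leaving 9,400/10,000 of the credit: $11,150 × 9,400/10,000 = $10,481.
Total: $1,754 + $7,200 + $10,481 = $19,435.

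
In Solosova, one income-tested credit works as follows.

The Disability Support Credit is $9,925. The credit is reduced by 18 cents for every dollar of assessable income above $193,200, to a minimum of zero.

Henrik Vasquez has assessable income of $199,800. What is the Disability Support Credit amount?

Disability Support Credit: 18% of the $6,600 excess over $193,200 is $1,188; credit = $9,925 − $1,188 = $8,737.

$8,737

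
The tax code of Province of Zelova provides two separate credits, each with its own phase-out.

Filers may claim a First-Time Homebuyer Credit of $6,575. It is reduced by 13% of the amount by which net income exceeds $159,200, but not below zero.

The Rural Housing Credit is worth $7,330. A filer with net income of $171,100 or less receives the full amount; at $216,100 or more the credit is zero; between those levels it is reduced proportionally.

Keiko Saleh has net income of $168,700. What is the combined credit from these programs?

First-Time Homebuyer Credit: 13% of the $9,500 excess over $159,200 is $1,235; credit = $6,575 − $1,235 = $5,340.
Rural Housing Credit: $168,700 is at or below the $171,100 threshold, so the full $7,330 applies.
Total: $5,340 + $7,330 = $12,670.

$12,670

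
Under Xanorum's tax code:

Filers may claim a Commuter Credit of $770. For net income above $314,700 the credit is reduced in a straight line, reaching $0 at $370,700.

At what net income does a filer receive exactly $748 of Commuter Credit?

$748 is 748/770 of the full $770, so 22/770 of the $56,000 range has been used: income = $314,700 + $56,000 × 22/770 = $316,300.

$316,300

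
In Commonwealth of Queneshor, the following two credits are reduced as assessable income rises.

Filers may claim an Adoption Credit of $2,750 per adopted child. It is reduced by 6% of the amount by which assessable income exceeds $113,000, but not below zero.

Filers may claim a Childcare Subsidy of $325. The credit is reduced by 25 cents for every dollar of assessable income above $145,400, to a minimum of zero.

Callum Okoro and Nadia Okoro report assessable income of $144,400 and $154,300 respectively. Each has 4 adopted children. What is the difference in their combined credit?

Callum ($144,400): Adoption Credit: base = 4 × $2,750 = $11,000. 6% of the $31,400 excess over $113,000 is $1,884; credit = $11,000 − $1,884 = $9,116. Childcare Subsidy: $144,400 is at or below the $145,400 threshold, so the full $325 applies. total $9,116 + $325 = $9,441
Nadia ($154,300): Adoption Credit: base = 4 × $2,750 = $11,000. 6% of the $41,300 excess over $113,000 is $2,478; credit = $11,000 − $2,478 = $8,522. Childcare Subsidy: 25% of the $8,900 excess over $145,400 is $2,225 ≥ base, so the credit is $0. total $8,522 + $0 = $8,522
Difference: |$9,441 − $8,522| = $919.

$919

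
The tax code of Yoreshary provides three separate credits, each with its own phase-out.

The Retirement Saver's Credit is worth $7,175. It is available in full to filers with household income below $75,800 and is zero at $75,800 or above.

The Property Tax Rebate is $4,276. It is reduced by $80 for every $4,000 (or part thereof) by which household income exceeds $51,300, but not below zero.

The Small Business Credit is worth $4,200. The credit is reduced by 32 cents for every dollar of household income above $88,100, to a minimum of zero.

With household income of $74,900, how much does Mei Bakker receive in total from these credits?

Retirement Saver's Credit: $74,900 is below the $75,800 cutoff, so the full $7,175 applies.
Property Tax Rebate: income exceeds $51,300 by $23,600, which is 6 full-or-partial $4,000 increments; reduction = 6 × $80 = $480, leaving $3,796.
Small Business Credit: $74,900 is at or below the $88,100 threshold, so the full $4,200 applies.
Total: $7,175 + $3,796 + $4,200 = $15,171.

$15,171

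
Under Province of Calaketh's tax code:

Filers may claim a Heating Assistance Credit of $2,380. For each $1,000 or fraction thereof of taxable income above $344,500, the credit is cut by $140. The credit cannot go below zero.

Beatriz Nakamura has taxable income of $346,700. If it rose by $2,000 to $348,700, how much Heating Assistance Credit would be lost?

At $346,700 — income exceeds $344,500 by $2,200, which is 3 full-or-partial $1,000 increments; reduction = 3 × $140 = $420, leaving $1,960.
At $348,700 — income exceeds $344,500 by $4,200, which is 5 full-or-partial $1,000 increments; reduction = 5 × $140 = $700, leaving $1,680.
Lost: $1,960 − $1,680 = $280.

$280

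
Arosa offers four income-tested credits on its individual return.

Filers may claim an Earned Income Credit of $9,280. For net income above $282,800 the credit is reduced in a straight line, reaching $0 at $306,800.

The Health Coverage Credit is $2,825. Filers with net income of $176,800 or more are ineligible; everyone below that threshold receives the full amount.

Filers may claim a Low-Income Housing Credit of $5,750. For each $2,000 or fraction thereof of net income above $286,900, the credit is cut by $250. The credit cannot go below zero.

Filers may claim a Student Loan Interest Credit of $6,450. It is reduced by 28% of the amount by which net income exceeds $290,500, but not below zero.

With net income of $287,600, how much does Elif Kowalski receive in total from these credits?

Earned Income Credit: $287,600 is $4,800 into a $24,000 phase-out range, leaving 19,200/24,000 of the credit: $9,280 × 19,200/24,000 = $7,424.
Health Coverage Credit: $287,600 meets or exceeds the $176,800 cutoff, so the credit is $0.
Low-Income Housing Credit: income exceeds $286,900 by $700, which is 1 full-or-partial $2,000 increment; reduction = 1 × $250 = $250, leaving $5,500.
Student Loan Interest Credit: $287,600 is at or below the $290,500 threshold, so the full $6,450 applies.
Total: $7,424 + $0 + $5,500 + $6,450 = $19,374.

$19,374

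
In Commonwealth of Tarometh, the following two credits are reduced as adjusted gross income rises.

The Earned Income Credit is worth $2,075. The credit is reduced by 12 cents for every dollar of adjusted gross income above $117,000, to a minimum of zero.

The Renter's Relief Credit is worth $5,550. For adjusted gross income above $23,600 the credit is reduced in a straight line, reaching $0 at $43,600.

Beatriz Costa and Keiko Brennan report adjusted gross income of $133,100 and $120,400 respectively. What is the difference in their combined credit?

Beatriz ($133,100): Earned Income Credit: 12% of the $16,100 excess over $117,000 is $1,932; credit = $2,075 − $1,932 = $143. Renter's Relief Credit: $133,100 is at or above $43,600, so the credit is $0. total $143 + $0 = $143
Keiko ($120,400): Earned Income Credit: 12% of the $3,400 excess over $117,000 is $408; credit = $2,075 − $408 = $1,667. Renter's Relief Credit: $120,400 is at or above $43,600, so the credit is $0. total $1,667 + $0 = $1,667
Difference: |$143 − $1,667| = $1,524.

$1,524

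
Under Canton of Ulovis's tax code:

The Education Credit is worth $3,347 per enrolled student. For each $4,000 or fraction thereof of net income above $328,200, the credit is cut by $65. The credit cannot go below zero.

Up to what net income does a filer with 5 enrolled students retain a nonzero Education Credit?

$1,356,200

Full credit = 5 × $3,347 = $16,735.
After 257 increments the reduction is 257 × $65 = $16,705, leaving $30; one more increment wipes it out. Increment 257 ends at excess 257 × $4,000 = $1,028,000, so the highest qualifying income is $328,200 + $1,028,000 = $1,356,200.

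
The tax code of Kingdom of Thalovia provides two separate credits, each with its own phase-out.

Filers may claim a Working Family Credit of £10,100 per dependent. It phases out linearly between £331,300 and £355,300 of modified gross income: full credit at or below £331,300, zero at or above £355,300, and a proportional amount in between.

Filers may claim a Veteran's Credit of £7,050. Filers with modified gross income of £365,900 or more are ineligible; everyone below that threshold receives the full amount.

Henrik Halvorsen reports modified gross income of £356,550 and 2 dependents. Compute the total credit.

£7,050

Working Family Credit: base = 2 × £10,100 = £20,200. £356,550 is at or above £355,300, so the credit is £0.
Veteran's Credit: £356,550 is below the £365,900 cutoff, so the full £7,050 applies.
Total: £0 + £7,050 = £7,050.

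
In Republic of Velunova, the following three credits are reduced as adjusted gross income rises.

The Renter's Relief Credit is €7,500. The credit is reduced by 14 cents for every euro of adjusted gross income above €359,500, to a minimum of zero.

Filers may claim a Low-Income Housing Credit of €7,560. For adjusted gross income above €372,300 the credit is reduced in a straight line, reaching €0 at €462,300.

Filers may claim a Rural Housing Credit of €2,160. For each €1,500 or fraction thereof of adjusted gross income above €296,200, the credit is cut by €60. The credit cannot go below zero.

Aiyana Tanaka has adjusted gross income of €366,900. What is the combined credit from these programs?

€14,024

Renter's Relief Credit: 14% of the €7,400 excess over €359,500 is €1,036; credit = €7,500 − €1,036 = €6,464.
Low-Income Housing Credit: €366,900 is at or below the €372,300 threshold, so the full €7,560 applies.
Rural Housing Credit: income exceeds €296,200 by €70,700 → 48 increments × €60 = €2,880 ≥ base, so the credit is €0.
Total: €6,464 + €7,560 + €0 = €14,024.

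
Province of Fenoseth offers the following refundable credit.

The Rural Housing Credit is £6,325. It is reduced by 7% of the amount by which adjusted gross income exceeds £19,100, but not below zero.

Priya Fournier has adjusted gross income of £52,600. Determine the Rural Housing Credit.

Rural Housing Credit: 7% of the £33,500 excess over £19,100 is £2,345; credit = £6,325 − £2,345 = £3,980.

£3,980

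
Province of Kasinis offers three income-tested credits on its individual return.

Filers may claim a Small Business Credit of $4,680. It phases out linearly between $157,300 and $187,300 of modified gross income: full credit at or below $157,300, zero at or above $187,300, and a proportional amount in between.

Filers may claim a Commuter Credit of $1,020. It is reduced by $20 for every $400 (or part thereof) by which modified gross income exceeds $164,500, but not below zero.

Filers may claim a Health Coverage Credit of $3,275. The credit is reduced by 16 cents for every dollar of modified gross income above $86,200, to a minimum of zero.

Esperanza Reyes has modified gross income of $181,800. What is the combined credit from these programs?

Small Business Credit: $181,800 is $24,500 into a $30,000 phase-out range, leaving 5,500/30,000 of the credit: $4,680 × 5,500/30,000 = $858.
Commuter Credit: income exceeds $164,500 by $17,300, which is 44 full-or-partial $400 increments; reduction = 44 × $20 = $880, leaving $140.
Health Coverage Credit: 16% of the $95,600 excess over $86,200 is $15,296 ≥ base, so the credit is $0.
Total: $858 + $140 + $0 = $998.

$998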